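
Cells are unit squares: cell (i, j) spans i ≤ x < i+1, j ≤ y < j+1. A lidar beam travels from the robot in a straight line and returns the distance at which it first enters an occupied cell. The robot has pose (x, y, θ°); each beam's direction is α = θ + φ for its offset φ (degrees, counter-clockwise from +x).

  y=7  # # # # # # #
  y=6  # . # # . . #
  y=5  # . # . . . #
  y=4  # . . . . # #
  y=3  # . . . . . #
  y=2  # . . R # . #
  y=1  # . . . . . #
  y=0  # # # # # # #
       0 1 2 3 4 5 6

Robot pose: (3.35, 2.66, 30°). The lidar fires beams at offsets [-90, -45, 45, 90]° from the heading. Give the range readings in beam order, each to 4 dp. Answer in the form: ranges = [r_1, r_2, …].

ranges = [1.9168, 0.6729, 4.4931, 4.7000]

beam 1: φ=-90°, α=300°
  dir = (cos 300°, sin 300°) = (0.5000, -0.8660); from cell (3,2)
  next x-line at t=1.3000, next y-line at t=0.7621; Δt_x=2.0000, Δt_y=1.1547
    y: enter (3,1) at t=0.7621
    x: enter (4,1) at t=1.3000
    y: enter (4,0) at t=1.9168 ← occupied
  → r_1 = 1.9168
beam 2: φ=-45°, α=345°
  dir = (cos 345°, sin 345°) = (0.9659, -0.2588); from cell (3,2)
  next x-line at t=0.6729, next y-line at t=2.5500; Δt_x=1.0353, Δt_y=3.8637
    x: enter (4,2) at t=0.6729 ← occupied
  → r_2 = 0.6729
beam 3: φ=45°, α=75°
  dir = (cos 75°, sin 75°) = (0.2588, 0.9659); from cell (3,2)
  next x-line at t=2.5114, next y-line at t=0.3520; Δt_x=3.8637, Δt_y=1.0353
    y: enter (3,3) at t=0.3520
    y: enter (3,4) at t=1.3873
    y: enter (3,5) at t=2.4225
    x: enter (4,5) at t=2.5114
    y: enter (4,6) at t=3.4578
    y: enter (4,7) at t=4.4931 ← occupied
  → r_3 = 4.4931
beam 4: φ=90°, α=120°
  dir = (cos 120°, sin 120°) = (-0.5000, 0.8660); from cell (3,2)
  next x-line at t=0.7000, next y-line at t=0.3926; Δt_x=2.0000, Δt_y=1.1547
    y: enter (3,3) at t=0.3926
    x: enter (2,3) at t=0.7000
    y: enter (2,4) at t=1.5473
    x: enter (1,4) at t=2.7000
    y: enter (1,5) at t=2.7020
    y: enter (1,6) at t=3.8567
    x: enter (0,6) at t=4.7000 ← occupied
  → r_4 = 4.7000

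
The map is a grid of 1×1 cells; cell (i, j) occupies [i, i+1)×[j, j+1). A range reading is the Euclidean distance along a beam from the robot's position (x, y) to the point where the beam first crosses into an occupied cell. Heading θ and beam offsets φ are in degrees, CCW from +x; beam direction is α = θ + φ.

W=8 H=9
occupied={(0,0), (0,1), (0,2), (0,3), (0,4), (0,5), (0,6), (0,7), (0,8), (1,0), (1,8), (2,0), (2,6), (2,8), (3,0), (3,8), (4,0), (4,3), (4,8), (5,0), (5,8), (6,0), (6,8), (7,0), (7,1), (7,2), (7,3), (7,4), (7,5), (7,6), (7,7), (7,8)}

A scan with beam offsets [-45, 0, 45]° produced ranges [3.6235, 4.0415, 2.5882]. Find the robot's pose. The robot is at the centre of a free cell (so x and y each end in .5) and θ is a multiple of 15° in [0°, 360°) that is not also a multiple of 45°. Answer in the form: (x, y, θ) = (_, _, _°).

Candidates: 40 free-cell centres × 16 headings = 640 poses. Raycast each; keep the one whose scan matches to 4 dp.
  (3.5, 7.5, 150°): beam 1 = 0.5176 ≠ 3.6235 ✗
  (4.5, 7.5, 300°): beam 1 = 6.7293 ≠ 3.6235 ✗
  (4.5, 2.5, 255°): beam 1 = 3.0000 ≠ 3.6235 ✗
  (6.5, 7.5, 300°): beam 1 = 6.7293 ≠ 3.6235 ✗
  …
  (3.5, 5.5, 30°): r_1=3.6235, r_2=4.0415, r_3=2.5882 — all match ✓
Only this pose fits every beam.

(x, y, θ) = (3.5, 5.5, 30°)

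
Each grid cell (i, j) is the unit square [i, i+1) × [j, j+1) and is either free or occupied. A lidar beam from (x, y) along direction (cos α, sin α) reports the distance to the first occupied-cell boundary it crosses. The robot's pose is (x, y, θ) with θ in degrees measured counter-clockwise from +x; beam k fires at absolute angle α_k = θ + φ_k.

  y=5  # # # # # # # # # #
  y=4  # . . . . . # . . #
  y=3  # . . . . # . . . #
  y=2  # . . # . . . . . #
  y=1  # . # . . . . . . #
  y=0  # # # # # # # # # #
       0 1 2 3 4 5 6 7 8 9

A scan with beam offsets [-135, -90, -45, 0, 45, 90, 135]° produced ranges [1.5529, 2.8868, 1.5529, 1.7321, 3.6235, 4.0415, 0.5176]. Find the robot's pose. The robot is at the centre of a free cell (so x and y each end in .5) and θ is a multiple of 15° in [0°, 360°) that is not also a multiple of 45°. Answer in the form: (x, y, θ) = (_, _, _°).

(x, y, θ) = (5.5, 2.5, 300°)

Candidates: 28 free-cell centres × 16 headings = 448 poses. Raycast each; keep the one whose scan matches to 4 dp.
  (2.5, 3.5, 195°): beam 1 = 1.7321 ≠ 1.5529 ✗
  (2.5, 3.5, 120°): beam 1 = 6.7293 ≠ 1.5529 ✗
  (3.5, 4.5, 195°): beam 1 = 0.5774 ≠ 1.5529 ✗
  (3.5, 4.5, 240°): beam 1 = 0.5176 ≠ 1.5529 ✗
  (4.5, 1.5, 150°): beam 1 = 4.6587 ≠ 1.5529 ✗
  …
  (5.5, 2.5, 300°): r_1=1.5529, r_2=2.8868, r_3=1.5529, r_4=1.7321, r_5=3.6235, r_6=4.0415, r_7=0.5176 — all match ✓
Only this pose fits every beam.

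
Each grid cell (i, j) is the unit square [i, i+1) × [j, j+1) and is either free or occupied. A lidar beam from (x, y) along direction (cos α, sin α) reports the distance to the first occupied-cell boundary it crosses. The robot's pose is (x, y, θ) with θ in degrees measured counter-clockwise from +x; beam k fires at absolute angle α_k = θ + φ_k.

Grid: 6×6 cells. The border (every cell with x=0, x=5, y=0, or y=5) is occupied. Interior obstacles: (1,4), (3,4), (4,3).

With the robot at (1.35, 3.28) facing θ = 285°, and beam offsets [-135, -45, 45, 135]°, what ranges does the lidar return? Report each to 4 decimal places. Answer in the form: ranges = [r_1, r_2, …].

beam 1: φ=-135°, α=150°
  cosα=-0.8660 sinα=0.5000 | (1,3) | tMaxX 0.4041 tMaxY 1.4400 | tΔX 1.1547 tΔY 2.0000
    t=0.4041 [x] (0,3) — stop
  → r_1 = 0.4041
beam 2: φ=-45°, α=240°
  cosα=-0.5000 sinα=-0.8660 | (1,3) | tMaxX 0.7000 tMaxY 0.3233 | tΔX 2.0000 tΔY 1.1547
    t=0.3233 [y] (1,2)
    t=0.7000 [x] (0,2) — stop
  → r_2 = 0.7000
beam 3: φ=45°, α=330°
  cosα=0.8660 sinα=-0.5000 | (1,3) | tMaxX 0.7506 tMaxY 0.5600 | tΔX 1.1547 tΔY 2.0000
    t=0.5600 [y] (1,2)
    t=0.7506 [x] (2,2)
    t=1.9053 [x] (3,2)
    t=2.5600 [y] (3,1)
    t=3.0600 [x] (4,1)
    t=4.2147 [x] (5,1) — stop
  → r_3 = 4.2147
beam 4: φ=135°, α=60°
  cosα=0.5000 sinα=0.8660 | (1,3) | tMaxX 1.3000 tMaxY 0.8314 | tΔX 2.0000 tΔY 1.1547
    t=0.8314 [y] (1,4) — stop
  → r_4 = 0.8314

ranges = [0.4041, 0.7000, 4.2147, 0.8314]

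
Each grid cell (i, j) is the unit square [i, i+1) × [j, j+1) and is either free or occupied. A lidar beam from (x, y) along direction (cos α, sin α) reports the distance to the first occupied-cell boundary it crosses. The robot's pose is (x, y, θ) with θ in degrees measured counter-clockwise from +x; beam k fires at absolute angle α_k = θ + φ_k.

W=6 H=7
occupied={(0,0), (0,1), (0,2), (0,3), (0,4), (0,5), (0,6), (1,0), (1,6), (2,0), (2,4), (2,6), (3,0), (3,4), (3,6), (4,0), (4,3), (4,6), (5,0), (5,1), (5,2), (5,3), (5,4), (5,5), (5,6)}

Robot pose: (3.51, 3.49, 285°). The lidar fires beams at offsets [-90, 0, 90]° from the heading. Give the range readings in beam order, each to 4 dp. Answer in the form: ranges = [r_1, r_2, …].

beam 1: φ=-90°, α=195°
  dir = (cos 195°, sin 195°) = (-0.9659, -0.2588); from cell (3,3)
  next x-line at t=0.5280, next y-line at t=1.8932; Δt_x=1.0353, Δt_y=3.8637
    x: enter (2,3) at t=0.5280
    x: enter (1,3) at t=1.5633
    y: enter (1,2) at t=1.8932
    x: enter (0,2) at t=2.5985 ← occupied
  → r_1 = 2.5985
beam 2: φ=0°, α=285°
  dir = (cos 285°, sin 285°) = (0.2588, -0.9659); from cell (3,3)
  next x-line at t=1.8932, next y-line at t=0.5073; Δt_x=3.8637, Δt_y=1.0353
    y: enter (3,2) at t=0.5073
    y: enter (3,1) at t=1.5426
    x: enter (4,1) at t=1.8932
    y: enter (4,0) at t=2.5778 ← occupied
  → r_2 = 2.5778
beam 3: φ=90°, α=15°
  dir = (cos 15°, sin 15°) = (0.9659, 0.2588); from cell (3,3)
  next x-line at t=0.5073, next y-line at t=1.9705; Δt_x=1.0353, Δt_y=3.8637
    x: enter (4,3) at t=0.5073 ← occupied
  → r_3 = 0.5073

ranges = [2.5985, 2.5778, 0.5073]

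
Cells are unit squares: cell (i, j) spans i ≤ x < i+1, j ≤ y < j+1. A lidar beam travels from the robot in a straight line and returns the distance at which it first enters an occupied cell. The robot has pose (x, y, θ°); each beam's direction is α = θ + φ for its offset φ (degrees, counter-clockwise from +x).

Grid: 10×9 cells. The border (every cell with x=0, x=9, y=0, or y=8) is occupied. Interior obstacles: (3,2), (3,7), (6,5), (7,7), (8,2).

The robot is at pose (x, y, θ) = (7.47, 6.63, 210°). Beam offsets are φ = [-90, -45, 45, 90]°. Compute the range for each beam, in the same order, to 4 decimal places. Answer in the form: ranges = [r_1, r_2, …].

beam 1: φ=-90°, α=120°
  d=(-0.5000,0.8660)  start (7,6)  tX=0.9400 tY=0.4272  stride 1/|dx|=2.0000 1/|dy|=1.1547
    cross y-line → (7,7), t=0.4272 (wall)
  → r_1 = 0.4272
beam 2: φ=-45°, α=165°
  d=(-0.9659,0.2588)  start (7,6)  tX=0.4866 tY=1.4296  stride 1/|dx|=1.0353 1/|dy|=3.8637
    cross x-line → (6,6), t=0.4866
    cross y-line → (6,7), t=1.4296
    cross x-line → (5,7), t=1.5219
    cross x-line → (4,7), t=2.5571
    cross x-line → (3,7), t=3.5924 (wall)
  → r_2 = 3.5924
beam 3: φ=45°, α=255°
  d=(-0.2588,-0.9659)  start (7,6)  tX=1.8159 tY=0.6522  stride 1/|dx|=3.8637 1/|dy|=1.0353
    cross y-line → (7,5), t=0.6522
    cross y-line → (7,4), t=1.6875
    cross x-line → (6,4), t=1.8159
    cross y-line → (6,3), t=2.7228
    cross y-line → (6,2), t=3.7581
    cross y-line → (6,1), t=4.7933
    cross x-line → (5,1), t=5.6796
    cross y-line → (5,0), t=5.8286 (wall)
  → r_3 = 5.8286
beam 4: φ=90°, α=300°
  d=(0.5000,-0.8660)  start (7,6)  tX=1.0600 tY=0.7275  stride 1/|dx|=2.0000 1/|dy|=1.1547
    cross y-line → (7,5), t=0.7275
    cross x-line → (8,5), t=1.0600
    cross y-line → (8,4), t=1.8822
    cross y-line → (8,3), t=3.0369
    cross x-line → (9,3), t=3.0600 (wall)
  → r_4 = 3.0600

ranges = [0.4272, 3.5924, 5.8286, 3.0600]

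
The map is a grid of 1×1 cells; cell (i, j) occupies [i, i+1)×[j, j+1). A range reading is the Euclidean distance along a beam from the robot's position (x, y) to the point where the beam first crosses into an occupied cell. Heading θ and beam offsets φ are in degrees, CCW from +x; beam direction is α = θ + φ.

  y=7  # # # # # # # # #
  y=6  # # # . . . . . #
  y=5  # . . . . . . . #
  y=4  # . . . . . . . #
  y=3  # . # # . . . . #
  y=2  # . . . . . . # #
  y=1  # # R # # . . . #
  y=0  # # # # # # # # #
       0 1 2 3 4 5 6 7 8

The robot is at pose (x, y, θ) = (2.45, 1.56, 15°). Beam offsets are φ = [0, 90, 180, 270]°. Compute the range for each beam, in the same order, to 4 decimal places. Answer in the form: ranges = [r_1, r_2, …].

beam 1: φ=0°, α=15°
  dir = (cos 15°, sin 15°) = (0.9659, 0.2588); from cell (2,1)
  next x-line at t=0.5694, next y-line at t=1.7000; Δt_x=1.0353, Δt_y=3.8637
    x: enter (3,1) at t=0.5694 ← occupied
  → r_1 = 0.5694
beam 2: φ=90°, α=105°
  dir = (cos 105°, sin 105°) = (-0.2588, 0.9659); from cell (2,1)
  next x-line at t=1.7387, next y-line at t=0.4555; Δt_x=3.8637, Δt_y=1.0353
    y: enter (2,2) at t=0.4555
    y: enter (2,3) at t=1.4908 ← occupied
  → r_2 = 1.4908
beam 3: φ=180°, α=195°
  dir = (cos 195°, sin 195°) = (-0.9659, -0.2588); from cell (2,1)
  next x-line at t=0.4659, next y-line at t=2.1637; Δt_x=1.0353, Δt_y=3.8637
    x: enter (1,1) at t=0.4659 ← occupied
  → r_3 = 0.4659
beam 4: φ=270°, α=285°
  dir = (cos 285°, sin 285°) = (0.2588, -0.9659); from cell (2,1)
  next x-line at t=2.1250, next y-line at t=0.5798; Δt_x=3.8637, Δt_y=1.0353
    y: enter (2,0) at t=0.5798 ← occupied
  → r_4 = 0.5798

ranges = [0.5694, 1.4908, 0.4659, 0.5798]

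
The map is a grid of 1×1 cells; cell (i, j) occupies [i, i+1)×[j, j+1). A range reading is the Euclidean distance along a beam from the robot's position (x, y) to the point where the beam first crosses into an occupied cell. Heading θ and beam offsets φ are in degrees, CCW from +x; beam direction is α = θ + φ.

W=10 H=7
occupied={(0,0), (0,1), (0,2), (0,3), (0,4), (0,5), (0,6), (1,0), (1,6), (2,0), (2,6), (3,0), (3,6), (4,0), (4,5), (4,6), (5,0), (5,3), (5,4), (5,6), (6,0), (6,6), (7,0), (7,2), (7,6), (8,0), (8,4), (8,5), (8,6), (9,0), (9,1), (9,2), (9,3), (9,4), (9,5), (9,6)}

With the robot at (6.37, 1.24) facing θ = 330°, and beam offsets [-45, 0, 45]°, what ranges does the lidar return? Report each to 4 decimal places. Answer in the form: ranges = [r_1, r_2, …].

beam 1: φ=-45°, α=285°
  dir = (cos 285°, sin 285°) = (0.2588, -0.9659); from cell (6,1)
  next x-line at t=2.4341, next y-line at t=0.2485; Δt_x=3.8637, Δt_y=1.0353
    y: enter (6,0) at t=0.2485 ← occupied
  → r_1 = 0.2485
beam 2: φ=0°, α=330°
  dir = (cos 330°, sin 330°) = (0.8660, -0.5000); from cell (6,1)
  next x-line at t=0.7275, next y-line at t=0.4800; Δt_x=1.1547, Δt_y=2.0000
    y: enter (6,0) at t=0.4800 ← occupied
  → r_2 = 0.4800
beam 3: φ=45°, α=15°
  dir = (cos 15°, sin 15°) = (0.9659, 0.2588); from cell (6,1)
  next x-line at t=0.6522, next y-line at t=2.9364; Δt_x=1.0353, Δt_y=3.8637
    x: enter (7,1) at t=0.6522
    x: enter (8,1) at t=1.6875
    x: enter (9,1) at t=2.7228 ← occupied
  → r_3 = 2.7228

ranges = [0.2485, 0.4800, 2.7228]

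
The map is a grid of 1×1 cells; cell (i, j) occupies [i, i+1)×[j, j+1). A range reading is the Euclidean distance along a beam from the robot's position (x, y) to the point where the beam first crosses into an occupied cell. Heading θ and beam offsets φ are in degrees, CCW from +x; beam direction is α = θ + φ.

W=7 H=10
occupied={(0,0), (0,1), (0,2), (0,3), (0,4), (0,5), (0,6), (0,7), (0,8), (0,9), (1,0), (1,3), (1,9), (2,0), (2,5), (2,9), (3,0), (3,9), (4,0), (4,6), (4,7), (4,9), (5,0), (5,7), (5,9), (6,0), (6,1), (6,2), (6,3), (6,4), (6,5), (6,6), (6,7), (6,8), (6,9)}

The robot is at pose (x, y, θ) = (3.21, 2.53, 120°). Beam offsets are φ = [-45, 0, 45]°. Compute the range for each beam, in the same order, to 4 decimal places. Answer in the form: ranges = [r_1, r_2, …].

ranges = [3.5924, 4.4200, 1.8159]

beam 1: φ=-45°, α=75°
  cosα=0.2588 sinα=0.9659 | (3,2) | tMaxX 3.0523 tMaxY 0.4866 | tΔX 3.8637 tΔY 1.0353
    t=0.4866 [y] (3,3)
    t=1.5219 [y] (3,4)
    t=2.5571 [y] (3,5)
    t=3.0523 [x] (4,5)
    t=3.5924 [y] (4,6) — stop
  → r_1 = 3.5924
beam 2: φ=0°, α=120°
  cosα=-0.5000 sinα=0.8660 | (3,2) | tMaxX 0.4200 tMaxY 0.5427 | tΔX 2.0000 tΔY 1.1547
    t=0.4200 [x] (2,2)
    t=0.5427 [y] (2,3)
    t=1.6974 [y] (2,4)
    t=2.4200 [x] (1,4)
    t=2.8521 [y] (1,5)
    t=4.0068 [y] (1,6)
    t=4.4200 [x] (0,6) — stop
  → r_2 = 4.4200
beam 3: φ=45°, α=165°
  cosα=-0.9659 sinα=0.2588 | (3,2) | tMaxX 0.2174 tMaxY 1.8159 | tΔX 1.0353 tΔY 3.8637
    t=0.2174 [x] (2,2)
    t=1.2527 [x] (1,2)
    t=1.8159 [y] (1,3) — stop
  → r_3 = 1.8159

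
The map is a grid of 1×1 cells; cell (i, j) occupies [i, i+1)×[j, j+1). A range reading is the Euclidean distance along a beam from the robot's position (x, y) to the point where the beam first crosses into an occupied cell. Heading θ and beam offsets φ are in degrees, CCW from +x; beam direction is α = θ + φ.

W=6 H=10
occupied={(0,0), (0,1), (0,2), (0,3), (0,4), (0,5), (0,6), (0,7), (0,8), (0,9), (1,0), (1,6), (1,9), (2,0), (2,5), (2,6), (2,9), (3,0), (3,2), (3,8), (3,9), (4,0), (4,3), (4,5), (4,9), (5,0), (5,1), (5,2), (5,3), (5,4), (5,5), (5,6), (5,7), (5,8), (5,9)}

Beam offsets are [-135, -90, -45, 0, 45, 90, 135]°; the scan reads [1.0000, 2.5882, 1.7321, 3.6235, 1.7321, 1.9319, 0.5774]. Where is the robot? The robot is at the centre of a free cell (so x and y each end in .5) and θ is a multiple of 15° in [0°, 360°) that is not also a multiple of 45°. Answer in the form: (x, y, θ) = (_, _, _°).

Candidates: 25 free-cell centres × 16 headings = 400 poses. Raycast each; keep the one whose scan matches to 4 dp.
  (3.5, 7.5, 30°): beam 1 = 1.9319 ≠ 1.0000 ✗
  (2.5, 3.5, 345°): beam 1 = 1.7321 ≠ 1.0000 ✗
  (3.5, 7.5, 165°): beam 1 = 1.7321 ≠ 1.0000 ✗
  …
  (1.5, 3.5, 15°): r_1=1.0000, r_2=2.5882, r_3=1.7321, r_4=3.6235, r_5=1.7321, r_6=1.9319, r_7=0.5774 — all match ✓
Unique over the lattice → pose = (1.5, 3.5, 15°).

(x, y, θ) = (1.5, 3.5, 15°)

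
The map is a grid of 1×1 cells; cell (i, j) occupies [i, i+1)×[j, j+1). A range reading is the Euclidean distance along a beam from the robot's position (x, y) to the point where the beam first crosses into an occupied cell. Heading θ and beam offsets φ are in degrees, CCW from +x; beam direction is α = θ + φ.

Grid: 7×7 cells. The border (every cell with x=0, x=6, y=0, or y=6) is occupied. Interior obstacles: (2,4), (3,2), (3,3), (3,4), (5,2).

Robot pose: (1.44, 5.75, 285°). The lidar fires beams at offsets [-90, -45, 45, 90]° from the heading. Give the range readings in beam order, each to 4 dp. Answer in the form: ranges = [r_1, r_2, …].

ranges = [0.4555, 0.8800, 1.5000, 0.9659]

beam 1: φ=-90°, α=195°
  d=(-0.9659,-0.2588)  start (1,5)  tX=0.4555 tY=2.8978  stride 1/|dx|=1.0353 1/|dy|=3.8637
    cross x-line → (0,5), t=0.4555 (wall)
  → r_1 = 0.4555
beam 2: φ=-45°, α=240°
  d=(-0.5000,-0.8660)  start (1,5)  tX=0.8800 tY=0.8660  stride 1/|dx|=2.0000 1/|dy|=1.1547
    cross y-line → (1,4), t=0.8660
    cross x-line → (0,4), t=0.8800 (wall)
  → r_2 = 0.8800
beam 3: φ=45°, α=330°
  d=(0.8660,-0.5000)  start (1,5)  tX=0.6466 tY=1.5000  stride 1/|dx|=1.1547 1/|dy|=2.0000
    cross x-line → (2,5), t=0.6466
    cross y-line → (2,4), t=1.5000 (wall)
  → r_3 = 1.5000
beam 4: φ=90°, α=15°
  d=(0.9659,0.2588)  start (1,5)  tX=0.5798 tY=0.9659  stride 1/|dx|=1.0353 1/|dy|=3.8637
    cross x-line → (2,5), t=0.5798
    cross y-line → (2,6), t=0.9659 (wall)
  → r_4 = 0.9659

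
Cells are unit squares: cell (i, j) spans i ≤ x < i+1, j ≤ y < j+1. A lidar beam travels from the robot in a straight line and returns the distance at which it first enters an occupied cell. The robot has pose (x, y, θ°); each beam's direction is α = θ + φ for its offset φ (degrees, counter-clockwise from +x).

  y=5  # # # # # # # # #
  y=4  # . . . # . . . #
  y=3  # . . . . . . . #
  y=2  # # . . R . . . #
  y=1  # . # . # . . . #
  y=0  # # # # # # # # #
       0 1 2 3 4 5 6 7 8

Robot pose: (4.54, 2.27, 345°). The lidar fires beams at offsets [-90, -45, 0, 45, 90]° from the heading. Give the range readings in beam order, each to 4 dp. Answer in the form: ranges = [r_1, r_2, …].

ranges = [0.2795, 0.3118, 3.5821, 3.9953, 2.8263]

beam 1: φ=-90°, α=255°
  dir = (cos 255°, sin 255°) = (-0.2588, -0.9659); from cell (4,2)
  next x-line at t=2.0864, next y-line at t=0.2795; Δt_x=3.8637, Δt_y=1.0353
    y: enter (4,1) at t=0.2795 ← occupied
  → r_1 = 0.2795
beam 2: φ=-45°, α=300°
  dir = (cos 300°, sin 300°) = (0.5000, -0.8660); from cell (4,2)
  next x-line at t=0.9200, next y-line at t=0.3118; Δt_x=2.0000, Δt_y=1.1547
    y: enter (4,1) at t=0.3118 ← occupied
  → r_2 = 0.3118
beam 3: φ=0°, α=345°
  dir = (cos 345°, sin 345°) = (0.9659, -0.2588); from cell (4,2)
  next x-line at t=0.4762, next y-line at t=1.0432; Δt_x=1.0353, Δt_y=3.8637
    x: enter (5,2) at t=0.4762
    y: enter (5,1) at t=1.0432
    x: enter (6,1) at t=1.5115
    x: enter (7,1) at t=2.5468
    x: enter (8,1) at t=3.5821 ← occupied
  → r_3 = 3.5821
beam 4: φ=45°, α=30°
  dir = (cos 30°, sin 30°) = (0.8660, 0.5000); from cell (4,2)
  next x-line at t=0.5312, next y-line at t=1.4600; Δt_x=1.1547, Δt_y=2.0000
    x: enter (5,2) at t=0.5312
    y: enter (5,3) at t=1.4600
    x: enter (6,3) at t=1.6859
    x: enter (7,3) at t=2.8406
    y: enter (7,4) at t=3.4600
    x: enter (8,4) at t=3.9953 ← occupied
  → r_4 = 3.9953
beam 5: φ=90°, α=75°
  dir = (cos 75°, sin 75°) = (0.2588, 0.9659); from cell (4,2)
  next x-line at t=1.7773, next y-line at t=0.7558; Δt_x=3.8637, Δt_y=1.0353
    y: enter (4,3) at t=0.7558
    x: enter (5,3) at t=1.7773
    y: enter (5,4) at t=1.7910
    y: enter (5,5) at t=2.8263 ← occupied
  → r_5 = 2.8263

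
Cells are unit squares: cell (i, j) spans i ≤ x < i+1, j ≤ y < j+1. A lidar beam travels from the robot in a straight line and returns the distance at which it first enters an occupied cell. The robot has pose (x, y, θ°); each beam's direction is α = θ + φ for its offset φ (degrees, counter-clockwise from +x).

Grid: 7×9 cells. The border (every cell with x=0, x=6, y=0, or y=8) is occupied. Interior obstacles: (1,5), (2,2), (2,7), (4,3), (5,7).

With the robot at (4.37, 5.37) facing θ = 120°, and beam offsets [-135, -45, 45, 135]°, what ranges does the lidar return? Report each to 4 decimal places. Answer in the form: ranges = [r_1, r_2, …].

beam 1: φ=-135°, α=345°
  dir = (cos 345°, sin 345°) = (0.9659, -0.2588); from cell (4,5)
  next x-line at t=0.6522, next y-line at t=1.4296; Δt_x=1.0353, Δt_y=3.8637
    x: enter (5,5) at t=0.6522
    y: enter (5,4) at t=1.4296
    x: enter (6,4) at t=1.6875 ← occupied
  → r_1 = 1.6875
beam 2: φ=-45°, α=75°
  dir = (cos 75°, sin 75°) = (0.2588, 0.9659); from cell (4,5)
  next x-line at t=2.4341, next y-line at t=0.6522; Δt_x=3.8637, Δt_y=1.0353
    y: enter (4,6) at t=0.6522
    y: enter (4,7) at t=1.6875
    x: enter (5,7) at t=2.4341 ← occupied
  → r_2 = 2.4341
beam 3: φ=45°, α=165°
  dir = (cos 165°, sin 165°) = (-0.9659, 0.2588); from cell (4,5)
  next x-line at t=0.3831, next y-line at t=2.4341; Δt_x=1.0353, Δt_y=3.8637
    x: enter (3,5) at t=0.3831
    x: enter (2,5) at t=1.4183
    y: enter (2,6) at t=2.4341
    x: enter (1,6) at t=2.4536
    x: enter (0,6) at t=3.4889 ← occupied
  → r_3 = 3.4889
beam 4: φ=135°, α=255°
  dir = (cos 255°, sin 255°) = (-0.2588, -0.9659); from cell (4,5)
  next x-line at t=1.4296, next y-line at t=0.3831; Δt_x=3.8637, Δt_y=1.0353
    y: enter (4,4) at t=0.3831
    y: enter (4,3) at t=1.4183 ← occupied
  → r_4 = 1.4183

ranges = [1.6875, 2.4341, 3.4889, 1.4183]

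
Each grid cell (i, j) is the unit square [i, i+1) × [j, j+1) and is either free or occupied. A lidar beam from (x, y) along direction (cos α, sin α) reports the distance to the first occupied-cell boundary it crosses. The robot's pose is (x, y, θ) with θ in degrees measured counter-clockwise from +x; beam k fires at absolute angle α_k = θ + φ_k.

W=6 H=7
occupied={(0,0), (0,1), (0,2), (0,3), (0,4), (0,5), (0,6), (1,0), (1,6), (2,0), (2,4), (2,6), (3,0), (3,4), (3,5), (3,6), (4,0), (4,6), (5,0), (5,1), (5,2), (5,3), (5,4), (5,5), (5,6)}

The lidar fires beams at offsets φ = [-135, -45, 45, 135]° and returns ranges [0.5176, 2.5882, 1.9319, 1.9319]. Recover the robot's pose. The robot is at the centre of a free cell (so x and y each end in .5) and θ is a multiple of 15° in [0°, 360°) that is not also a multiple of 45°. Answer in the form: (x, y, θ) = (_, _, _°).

(x, y, θ) = (1.5, 3.5, 330°)

Enumerate (i+0.5, j+0.5, θ) over the 17 free cells and 16 admissible headings. For each, cast all 4 beams and compare to the given ranges.
  (2.5, 1.5, 75°): beam 1 = 0.5774 ≠ 0.5176 ✗
  (2.5, 3.5, 120°): beam 1 = 2.5882 ≠ 0.5176 ✗
  (4.5, 1.5, 105°): beam 1 = 0.5774 ≠ 0.5176 ✗
  (2.5, 3.5, 330°): beam 1 = 1.5529 ≠ 0.5176 ✗
  …
  (1.5, 3.5, 330°): r_1=0.5176, r_2=2.5882, r_3=1.9319, r_4=1.9319 — all match ✓
Only this pose fits every beam.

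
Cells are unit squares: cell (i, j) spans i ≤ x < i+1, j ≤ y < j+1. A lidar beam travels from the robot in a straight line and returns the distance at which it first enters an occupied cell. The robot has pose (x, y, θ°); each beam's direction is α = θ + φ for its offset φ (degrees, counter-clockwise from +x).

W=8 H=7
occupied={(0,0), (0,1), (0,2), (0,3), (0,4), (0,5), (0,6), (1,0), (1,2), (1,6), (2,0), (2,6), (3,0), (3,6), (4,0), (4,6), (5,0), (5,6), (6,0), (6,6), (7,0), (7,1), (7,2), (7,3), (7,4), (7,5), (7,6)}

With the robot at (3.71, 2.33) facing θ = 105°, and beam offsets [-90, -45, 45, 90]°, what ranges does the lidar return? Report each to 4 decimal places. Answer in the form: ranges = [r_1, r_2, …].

ranges = [3.4061, 4.2378, 3.1292, 2.8056]

beam 1: φ=-90°, α=15°
  direction (0.9659, 0.2588); cell (3,2); t to first gridline: x 0.3002, y 2.5887 (then +1.0353 / +3.8637)
    (4,2) via x @ 0.3002
    (5,2) via x @ 1.3355
    (6,2) via x @ 2.3708
    (6,3) via y @ 2.5887
    (7,3) via x @ 3.4061  # hit
  → r_1 = 3.4061
beam 2: φ=-45°, α=60°
  direction (0.5000, 0.8660); cell (3,2); t to first gridline: x 0.5800, y 0.7736 (then +2.0000 / +1.1547)
    (4,2) via x @ 0.5800
    (4,3) via y @ 0.7736
    (4,4) via y @ 1.9283
    (5,4) via x @ 2.5800
    (5,5) via y @ 3.0831
    (5,6) via y @ 4.2378  # hit
  → r_2 = 4.2378
beam 3: φ=45°, α=150°
  direction (-0.8660, 0.5000); cell (3,2); t to first gridline: x 0.8198, y 1.3400 (then +1.1547 / +2.0000)
    (2,2) via x @ 0.8198
    (2,3) via y @ 1.3400
    (1,3) via x @ 1.9745
    (0,3) via x @ 3.1292  # hit
  → r_3 = 3.1292
beam 4: φ=90°, α=195°
  direction (-0.9659, -0.2588); cell (3,2); t to first gridline: x 0.7350, y 1.2750 (then +1.0353 / +3.8637)
    (2,2) via x @ 0.7350
    (2,1) via y @ 1.2750
    (1,1) via x @ 1.7703
    (0,1) via x @ 2.8056  # hit
  → r_4 = 2.8056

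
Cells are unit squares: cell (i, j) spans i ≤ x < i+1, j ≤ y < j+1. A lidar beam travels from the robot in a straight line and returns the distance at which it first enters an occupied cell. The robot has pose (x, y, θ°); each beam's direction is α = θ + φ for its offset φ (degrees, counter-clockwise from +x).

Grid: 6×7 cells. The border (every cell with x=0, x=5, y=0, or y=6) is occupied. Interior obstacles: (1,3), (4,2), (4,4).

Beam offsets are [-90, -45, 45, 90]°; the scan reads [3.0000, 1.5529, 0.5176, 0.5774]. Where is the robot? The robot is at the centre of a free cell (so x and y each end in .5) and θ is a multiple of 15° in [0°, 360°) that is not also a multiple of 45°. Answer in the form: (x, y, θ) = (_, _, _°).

(x, y, θ) = (1.5, 4.5, 120°)

The pose lattice has 17·16 = 272 candidates. Test each by forward raycasting.
  (1.5, 5.5, 120°): beam 1 = 1.0000 ≠ 3.0000 ✗
  (2.5, 5.5, 165°): beam 1 = 0.5176 ≠ 3.0000 ✗
  (3.5, 3.5, 195°): beam 1 = 2.5882 ≠ 3.0000 ✗
  …
  (1.5, 4.5, 120°): r_1=3.0000, r_2=1.5529, r_3=0.5176, r_4=0.5774 — all match ✓
Unique over the lattice → pose = (1.5, 4.5, 120°).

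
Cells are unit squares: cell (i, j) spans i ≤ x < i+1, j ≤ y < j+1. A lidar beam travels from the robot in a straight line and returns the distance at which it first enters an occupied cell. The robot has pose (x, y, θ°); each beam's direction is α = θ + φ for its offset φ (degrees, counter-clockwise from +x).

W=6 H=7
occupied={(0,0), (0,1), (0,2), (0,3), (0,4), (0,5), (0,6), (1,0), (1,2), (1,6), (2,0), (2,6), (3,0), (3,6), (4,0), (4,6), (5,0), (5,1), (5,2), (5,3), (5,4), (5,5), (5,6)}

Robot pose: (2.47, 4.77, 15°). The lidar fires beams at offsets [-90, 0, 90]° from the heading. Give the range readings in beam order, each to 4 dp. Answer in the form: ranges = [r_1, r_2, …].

ranges = [3.9030, 2.6192, 1.2734]

beam 1: φ=-90°, α=285°
  d=(0.2588,-0.9659)  start (2,4)  tX=2.0478 tY=0.7972  stride 1/|dx|=3.8637 1/|dy|=1.0353
    cross y-line → (2,3), t=0.7972
    cross y-line → (2,2), t=1.8324
    cross x-line → (3,2), t=2.0478
    cross y-line → (3,1), t=2.8677
    cross y-line → (3,0), t=3.9030 (wall)
  → r_1 = 3.9030
beam 2: φ=0°, α=15°
  d=(0.9659,0.2588)  start (2,4)  tX=0.5487 tY=0.8887  stride 1/|dx|=1.0353 1/|dy|=3.8637
    cross x-line → (3,4), t=0.5487
    cross y-line → (3,5), t=0.8887
    cross x-line → (4,5), t=1.5840
    cross x-line → (5,5), t=2.6192 (wall)
  → r_2 = 2.6192
beam 3: φ=90°, α=105°
  d=(-0.2588,0.9659)  start (2,4)  tX=1.8159 tY=0.2381  stride 1/|dx|=3.8637 1/|dy|=1.0353
    cross y-line → (2,5), t=0.2381
    cross y-line → (2,6), t=1.2734 (wall)
  → r_3 = 1.2734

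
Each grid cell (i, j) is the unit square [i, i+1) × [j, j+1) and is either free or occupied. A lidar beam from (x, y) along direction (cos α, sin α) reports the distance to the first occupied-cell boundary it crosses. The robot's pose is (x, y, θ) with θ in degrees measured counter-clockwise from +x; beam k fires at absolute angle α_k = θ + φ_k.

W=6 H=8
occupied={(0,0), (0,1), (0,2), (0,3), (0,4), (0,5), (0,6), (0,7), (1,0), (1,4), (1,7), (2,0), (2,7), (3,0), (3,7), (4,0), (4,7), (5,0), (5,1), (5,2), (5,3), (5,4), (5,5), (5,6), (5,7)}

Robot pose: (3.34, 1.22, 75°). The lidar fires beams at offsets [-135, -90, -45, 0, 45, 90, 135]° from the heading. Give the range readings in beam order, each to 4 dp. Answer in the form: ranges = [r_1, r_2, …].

beam 1: φ=-135°, α=300°
  d=(0.5000,-0.8660)  start (3,1)  tX=1.3200 tY=0.2540  stride 1/|dx|=2.0000 1/|dy|=1.1547
    cross y-line → (3,0), t=0.2540 (wall)
  → r_1 = 0.2540
beam 2: φ=-90°, α=345°
  d=(0.9659,-0.2588)  start (3,1)  tX=0.6833 tY=0.8500  stride 1/|dx|=1.0353 1/|dy|=3.8637
    cross x-line → (4,1), t=0.6833
    cross y-line → (4,0), t=0.8500 (wall)
  → r_2 = 0.8500
beam 3: φ=-45°, α=30°
  d=(0.8660,0.5000)  start (3,1)  tX=0.7621 tY=1.5600  stride 1/|dx|=1.1547 1/|dy|=2.0000
    cross x-line → (4,1), t=0.7621
    cross y-line → (4,2), t=1.5600
    cross x-line → (5,2), t=1.9168 (wall)
  → r_3 = 1.9168
beam 4: φ=0°, α=75°
  d=(0.2588,0.9659)  start (3,1)  tX=2.5500 tY=0.8075  stride 1/|dx|=3.8637 1/|dy|=1.0353
    cross y-line → (3,2), t=0.8075
    cross y-line → (3,3), t=1.8428
    cross x-line → (4,3), t=2.5500
    cross y-line → (4,4), t=2.8781
    cross y-line → (4,5), t=3.9133
    cross y-line → (4,6), t=4.9486
    cross y-line → (4,7), t=5.9839 (wall)
  → r_4 = 5.9839
beam 5: φ=45°, α=120°
  d=(-0.5000,0.8660)  start (3,1)  tX=0.6800 tY=0.9007  stride 1/|dx|=2.0000 1/|dy|=1.1547
    cross x-line → (2,1), t=0.6800
    cross y-line → (2,2), t=0.9007
    cross y-line → (2,3), t=2.0554
    cross x-line → (1,3), t=2.6800
    cross y-line → (1,4), t=3.2101 (wall)
  → r_5 = 3.2101
beam 6: φ=90°, α=165°
  d=(-0.9659,0.2588)  start (3,1)  tX=0.3520 tY=3.0137  stride 1/|dx|=1.0353 1/|dy|=3.8637
    cross x-line → (2,1), t=0.3520
    cross x-line → (1,1), t=1.3873
    cross x-line → (0,1), t=2.4225 (wall)
  → r_6 = 2.4225
beam 7: φ=135°, α=210°
  d=(-0.8660,-0.5000)  start (3,1)  tX=0.3926 tY=0.4400  stride 1/|dx|=1.1547 1/|dy|=2.0000
    cross x-line → (2,1), t=0.3926
    cross y-line → (2,0), t=0.4400 (wall)
  → r_7 = 0.4400

ranges = [0.2540, 0.8500, 1.9168, 5.9839, 3.2101, 2.4225, 0.4400]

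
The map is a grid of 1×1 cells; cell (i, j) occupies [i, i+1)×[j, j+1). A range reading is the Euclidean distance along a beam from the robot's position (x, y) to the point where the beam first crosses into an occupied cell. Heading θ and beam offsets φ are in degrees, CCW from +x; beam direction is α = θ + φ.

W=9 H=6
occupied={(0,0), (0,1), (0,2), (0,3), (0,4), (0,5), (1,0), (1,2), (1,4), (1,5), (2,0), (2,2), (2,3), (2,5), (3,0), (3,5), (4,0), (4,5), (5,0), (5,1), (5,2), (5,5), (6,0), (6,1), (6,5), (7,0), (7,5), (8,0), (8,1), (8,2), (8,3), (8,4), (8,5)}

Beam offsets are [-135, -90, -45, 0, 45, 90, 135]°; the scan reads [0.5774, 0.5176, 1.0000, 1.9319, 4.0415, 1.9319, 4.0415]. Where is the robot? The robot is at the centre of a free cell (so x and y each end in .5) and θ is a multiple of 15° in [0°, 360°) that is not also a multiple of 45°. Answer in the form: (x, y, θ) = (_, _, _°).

The pose lattice has 21·16 = 336 candidates. Test each by forward raycasting.
  (2.5, 1.5, 105°): beam 1 = 1.0000 ≠ 0.5774 ✗
  (7.5, 2.5, 30°): beam 1 = 1.5529 ≠ 0.5774 ✗
  (6.5, 2.5, 105°): beam 1 = 1.7321 ≠ 0.5774 ✗
  …
  (4.5, 4.5, 195°): r_1=0.5774, r_2=0.5176, r_3=1.0000, r_4=1.9319, r_5=4.0415, r_6=1.9319, r_7=4.0415 — all match ✓
Only this pose fits every beam.

(x, y, θ) = (4.5, 4.5, 195°)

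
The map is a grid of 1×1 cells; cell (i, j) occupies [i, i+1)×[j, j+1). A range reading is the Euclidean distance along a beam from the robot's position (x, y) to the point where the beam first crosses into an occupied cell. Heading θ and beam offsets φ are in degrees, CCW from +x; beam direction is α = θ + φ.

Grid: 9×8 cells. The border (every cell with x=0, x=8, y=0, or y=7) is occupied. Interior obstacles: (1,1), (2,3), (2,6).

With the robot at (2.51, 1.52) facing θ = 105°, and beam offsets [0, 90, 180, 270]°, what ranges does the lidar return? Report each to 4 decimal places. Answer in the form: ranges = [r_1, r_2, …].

ranges = [1.5322, 0.5280, 0.5383, 5.6837]

beam 1: φ=0°, α=105°
  d=(-0.2588,0.9659)  start (2,1)  tX=1.9705 tY=0.4969  stride 1/|dx|=3.8637 1/|dy|=1.0353
    cross y-line → (2,2), t=0.4969
    cross y-line → (2,3), t=1.5322 (wall)
  → r_1 = 1.5322
beam 2: φ=90°, α=195°
  d=(-0.9659,-0.2588)  start (2,1)  tX=0.5280 tY=2.0091  stride 1/|dx|=1.0353 1/|dy|=3.8637
    cross x-line → (1,1), t=0.5280 (wall)
  → r_2 = 0.5280
beam 3: φ=180°, α=285°
  d=(0.2588,-0.9659)  start (2,1)  tX=1.8932 tY=0.5383  stride 1/|dx|=3.8637 1/|dy|=1.0353
    cross y-line → (2,0), t=0.5383 (wall)
  → r_3 = 0.5383
beam 4: φ=270°, α=15°
  d=(0.9659,0.2588)  start (2,1)  tX=0.5073 tY=1.8546  stride 1/|dx|=1.0353 1/|dy|=3.8637
    cross x-line → (3,1), t=0.5073
    cross x-line → (4,1), t=1.5426
    cross y-line → (4,2), t=1.8546
    cross x-line → (5,2), t=2.5778
    cross x-line → (6,2), t=3.6131
    cross x-line → (7,2), t=4.6484
    cross x-line → (8,2), t=5.6837 (wall)
  → r_4 = 5.6837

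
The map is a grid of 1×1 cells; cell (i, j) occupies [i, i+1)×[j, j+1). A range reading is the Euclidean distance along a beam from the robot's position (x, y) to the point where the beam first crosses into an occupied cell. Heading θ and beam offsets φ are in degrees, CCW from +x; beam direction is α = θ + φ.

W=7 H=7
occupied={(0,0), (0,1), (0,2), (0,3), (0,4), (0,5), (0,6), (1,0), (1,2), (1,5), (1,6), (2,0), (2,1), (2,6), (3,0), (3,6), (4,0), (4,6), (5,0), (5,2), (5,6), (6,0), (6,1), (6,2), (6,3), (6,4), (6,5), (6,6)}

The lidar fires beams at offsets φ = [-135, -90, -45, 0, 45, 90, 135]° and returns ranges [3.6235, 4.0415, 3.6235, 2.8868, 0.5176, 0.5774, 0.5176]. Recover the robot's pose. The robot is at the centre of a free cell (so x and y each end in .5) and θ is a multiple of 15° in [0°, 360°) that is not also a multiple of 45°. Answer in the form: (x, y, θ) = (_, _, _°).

Candidates: 21 free-cell centres × 16 headings = 336 poses. Raycast each; keep the one whose scan matches to 4 dp.
  (3.5, 5.5, 60°): beam 1 = 4.6587 ≠ 3.6235 ✗
  (5.5, 1.5, 255°): beam 1 = 0.5774 ≠ 3.6235 ✗
  (5.5, 4.5, 285°): beam 1 = 3.0000 ≠ 3.6235 ✗
  …
  (2.5, 2.5, 120°): r_1=3.6235, r_2=4.0415, r_3=3.6235, r_4=2.8868, r_5=0.5176, r_6=0.5774, r_7=0.5176 — all match ✓
Only this pose fits every beam.

(x, y, θ) = (2.5, 2.5, 120°)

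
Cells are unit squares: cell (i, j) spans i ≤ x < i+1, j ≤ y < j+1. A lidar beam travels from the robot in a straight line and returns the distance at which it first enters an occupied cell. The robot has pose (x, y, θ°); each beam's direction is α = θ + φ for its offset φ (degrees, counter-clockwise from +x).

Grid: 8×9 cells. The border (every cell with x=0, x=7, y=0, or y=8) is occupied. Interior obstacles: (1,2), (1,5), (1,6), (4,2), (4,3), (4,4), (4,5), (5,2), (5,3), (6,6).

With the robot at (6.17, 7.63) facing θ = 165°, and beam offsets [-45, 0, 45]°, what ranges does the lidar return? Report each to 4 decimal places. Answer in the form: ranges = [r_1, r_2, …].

beam 1: φ=-45°, α=120°
  cosα=-0.5000 sinα=0.8660 | (6,7) | tMaxX 0.3400 tMaxY 0.4272 | tΔX 2.0000 tΔY 1.1547
    t=0.3400 [x] (5,7)
    t=0.4272 [y] (5,8) — stop
  → r_1 = 0.4272
beam 2: φ=0°, α=165°
  cosα=-0.9659 sinα=0.2588 | (6,7) | tMaxX 0.1760 tMaxY 1.4296 | tΔX 1.0353 tΔY 3.8637
    t=0.1760 [x] (5,7)
    t=1.2113 [x] (4,7)
    t=1.4296 [y] (4,8) — stop
  → r_2 = 1.4296
beam 3: φ=45°, α=210°
  cosα=-0.8660 sinα=-0.5000 | (6,7) | tMaxX 0.1963 tMaxY 1.2600 | tΔX 1.1547 tΔY 2.0000
    t=0.1963 [x] (5,7)
    t=1.2600 [y] (5,6)
    t=1.3510 [x] (4,6)
    t=2.5057 [x] (3,6)
    t=3.2600 [y] (3,5)
    t=3.6604 [x] (2,5)
    t=4.8151 [x] (1,5) — stop
  → r_3 = 4.8151

ranges = [0.4272, 1.4296, 4.8151]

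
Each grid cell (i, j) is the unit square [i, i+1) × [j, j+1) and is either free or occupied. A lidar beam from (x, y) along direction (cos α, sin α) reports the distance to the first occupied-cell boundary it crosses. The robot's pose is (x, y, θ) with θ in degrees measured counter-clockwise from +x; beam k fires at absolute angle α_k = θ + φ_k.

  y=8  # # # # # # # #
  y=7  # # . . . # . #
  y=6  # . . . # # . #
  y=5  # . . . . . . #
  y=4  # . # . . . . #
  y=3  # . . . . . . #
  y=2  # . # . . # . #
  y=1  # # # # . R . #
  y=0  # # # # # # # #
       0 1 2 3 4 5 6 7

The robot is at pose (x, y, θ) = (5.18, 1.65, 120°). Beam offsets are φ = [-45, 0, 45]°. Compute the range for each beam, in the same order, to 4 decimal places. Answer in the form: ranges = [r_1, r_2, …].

beam 1: φ=-45°, α=75°
  direction (0.2588, 0.9659); cell (5,1); t to first gridline: x 3.1682, y 0.3623 (then +3.8637 / +1.0353)
    (5,2) via y @ 0.3623  # hit
  → r_1 = 0.3623
beam 2: φ=0°, α=120°
  direction (-0.5000, 0.8660); cell (5,1); t to first gridline: x 0.3600, y 0.4041 (then +2.0000 / +1.1547)
    (4,1) via x @ 0.3600
    (4,2) via y @ 0.4041
    (4,3) via y @ 1.5588
    (3,3) via x @ 2.3600
    (3,4) via y @ 2.7135
    (3,5) via y @ 3.8682
    (2,5) via x @ 4.3600
    (2,6) via y @ 5.0229
    (2,7) via y @ 6.1776
    (1,7) via x @ 6.3600  # hit
  → r_2 = 6.3600
beam 3: φ=45°, α=165°
  direction (-0.9659, 0.2588); cell (5,1); t to first gridline: x 0.1863, y 1.3523 (then +1.0353 / +3.8637)
    (4,1) via x @ 0.1863
    (3,1) via x @ 1.2216  # hit
  → r_3 = 1.2216

ranges = [0.3623, 6.3600, 1.2216]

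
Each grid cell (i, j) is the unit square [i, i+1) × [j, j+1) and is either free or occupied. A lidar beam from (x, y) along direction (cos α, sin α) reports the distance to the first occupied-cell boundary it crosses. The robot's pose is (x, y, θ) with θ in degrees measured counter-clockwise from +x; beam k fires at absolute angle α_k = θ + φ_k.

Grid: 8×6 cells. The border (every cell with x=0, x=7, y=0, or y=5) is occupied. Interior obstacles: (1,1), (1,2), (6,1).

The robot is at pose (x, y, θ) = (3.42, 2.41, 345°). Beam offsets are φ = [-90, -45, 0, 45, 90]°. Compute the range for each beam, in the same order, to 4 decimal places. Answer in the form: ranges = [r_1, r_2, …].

beam 1: φ=-90°, α=255°
  dir = (cos 255°, sin 255°) = (-0.2588, -0.9659); from cell (3,2)
  next x-line at t=1.6228, next y-line at t=0.4245; Δt_x=3.8637, Δt_y=1.0353
    y: enter (3,1) at t=0.4245
    y: enter (3,0) at t=1.4597 ← occupied
  → r_1 = 1.4597
beam 2: φ=-45°, α=300°
  dir = (cos 300°, sin 300°) = (0.5000, -0.8660); from cell (3,2)
  next x-line at t=1.1600, next y-line at t=0.4734; Δt_x=2.0000, Δt_y=1.1547
    y: enter (3,1) at t=0.4734
    x: enter (4,1) at t=1.1600
    y: enter (4,0) at t=1.6281 ← occupied
  → r_2 = 1.6281
beam 3: φ=0°, α=345°
  dir = (cos 345°, sin 345°) = (0.9659, -0.2588); from cell (3,2)
  next x-line at t=0.6005, next y-line at t=1.5841; Δt_x=1.0353, Δt_y=3.8637
    x: enter (4,2) at t=0.6005
    y: enter (4,1) at t=1.5841
    x: enter (5,1) at t=1.6357
    x: enter (6,1) at t=2.6710 ← occupied
  → r_3 = 2.6710
beam 4: φ=45°, α=30°
  dir = (cos 30°, sin 30°) = (0.8660, 0.5000); from cell (3,2)
  next x-line at t=0.6697, next y-line at t=1.1800; Δt_x=1.1547, Δt_y=2.0000
    x: enter (4,2) at t=0.6697
    y: enter (4,3) at t=1.1800
    x: enter (5,3) at t=1.8244
    x: enter (6,3) at t=2.9791
    y: enter (6,4) at t=3.1800
    x: enter (7,4) at t=4.1338 ← occupied
  → r_4 = 4.1338
beam 5: φ=90°, α=75°
  dir = (cos 75°, sin 75°) = (0.2588, 0.9659); from cell (3,2)
  next x-line at t=2.2409, next y-line at t=0.6108; Δt_x=3.8637, Δt_y=1.0353
    y: enter (3,3) at t=0.6108
    y: enter (3,4) at t=1.6461
    x: enter (4,4) at t=2.2409
    y: enter (4,5) at t=2.6814 ← occupied
  → r_5 = 2.6814

ranges = [1.4597, 1.6281, 2.6710, 4.1338, 2.6814]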